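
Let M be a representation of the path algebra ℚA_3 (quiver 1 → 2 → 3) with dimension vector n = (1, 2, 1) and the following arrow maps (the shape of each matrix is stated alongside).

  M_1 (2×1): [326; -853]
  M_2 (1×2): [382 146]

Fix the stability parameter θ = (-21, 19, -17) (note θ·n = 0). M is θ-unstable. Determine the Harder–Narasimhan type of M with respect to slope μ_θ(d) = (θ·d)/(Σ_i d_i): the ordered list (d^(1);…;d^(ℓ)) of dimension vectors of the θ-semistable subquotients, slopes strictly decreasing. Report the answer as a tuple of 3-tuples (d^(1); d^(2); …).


Via rank(M_{q-1}∘⋯∘M_p): M ≅ I[1,3], I[2,2].
μ_θ-semistable layers: μ^(1)=19; μ^(2)=1; μ^(3)=-21

((0, 1, 0); (0, 1, 1); (1, 0, 0))


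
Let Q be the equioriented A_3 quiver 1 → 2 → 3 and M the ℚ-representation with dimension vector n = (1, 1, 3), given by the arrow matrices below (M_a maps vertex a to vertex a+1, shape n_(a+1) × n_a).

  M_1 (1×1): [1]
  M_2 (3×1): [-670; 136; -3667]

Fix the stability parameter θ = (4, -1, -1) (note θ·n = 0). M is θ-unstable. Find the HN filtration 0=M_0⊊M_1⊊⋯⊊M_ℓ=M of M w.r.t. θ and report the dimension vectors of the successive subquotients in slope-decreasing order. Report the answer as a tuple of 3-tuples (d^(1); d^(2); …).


Via rank(M_{q-1}∘⋯∘M_p): M ≅ I[1,3], I[3,3]^2.
μ_θ-semistable layers: μ^(1)=2/3; μ^(2)=-1

((1, 1, 1); (0, 0, 2))


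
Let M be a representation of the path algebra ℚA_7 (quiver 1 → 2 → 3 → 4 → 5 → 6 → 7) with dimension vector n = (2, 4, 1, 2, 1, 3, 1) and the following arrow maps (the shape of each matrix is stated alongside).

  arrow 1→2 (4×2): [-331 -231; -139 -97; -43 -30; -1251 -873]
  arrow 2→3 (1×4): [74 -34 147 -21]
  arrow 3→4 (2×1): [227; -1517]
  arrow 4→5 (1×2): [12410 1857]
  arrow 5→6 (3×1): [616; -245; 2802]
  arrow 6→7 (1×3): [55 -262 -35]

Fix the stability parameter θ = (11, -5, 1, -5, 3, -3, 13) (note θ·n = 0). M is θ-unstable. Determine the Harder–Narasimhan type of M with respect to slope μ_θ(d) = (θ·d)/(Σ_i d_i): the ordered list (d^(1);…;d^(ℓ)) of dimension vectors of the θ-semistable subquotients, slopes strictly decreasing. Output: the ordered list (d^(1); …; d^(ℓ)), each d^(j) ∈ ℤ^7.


Via rank(M_{q-1}∘⋯∘M_p): M ≅ I[1,2], I[1,6], I[2,2]^2, I[4,4], I[6,6], I[6,7].
μ_θ-semistable layers: μ^(1)=13; μ^(2)=3; μ^(3)=1/3; μ^(4)=-3; μ^(5)=-5

((0, 0, 0, 0, 0, 0, 1); (1, 1, 0, 0, 0, 0, 0); (1, 1, 1, 1, 1, 1, 0); (0, 0, 0, 0, 0, 2, 0); (0, 2, 0, 1, 0, 0, 0))


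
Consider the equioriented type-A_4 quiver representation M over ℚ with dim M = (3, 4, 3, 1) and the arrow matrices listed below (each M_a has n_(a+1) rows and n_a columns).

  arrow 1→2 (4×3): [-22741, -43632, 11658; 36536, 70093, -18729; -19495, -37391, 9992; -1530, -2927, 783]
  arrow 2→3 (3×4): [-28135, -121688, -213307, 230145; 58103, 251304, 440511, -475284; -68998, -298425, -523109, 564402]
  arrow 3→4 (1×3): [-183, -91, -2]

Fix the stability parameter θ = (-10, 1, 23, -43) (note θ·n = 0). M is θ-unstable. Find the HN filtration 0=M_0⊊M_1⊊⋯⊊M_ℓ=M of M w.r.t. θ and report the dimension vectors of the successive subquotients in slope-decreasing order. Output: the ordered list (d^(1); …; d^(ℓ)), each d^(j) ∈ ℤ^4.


Via rank(M_{q-1}∘⋯∘M_p): M ≅ I[1,3]^2, I[1,4], I[2,2].
μ_θ-semistable layers: μ^(1)=23; μ^(2)=1; μ^(3)=-19/3; μ^(4)=-10

((0, 0, 2, 0); (0, 3, 0, 0); (0, 1, 1, 1); (3, 0, 0, 0))


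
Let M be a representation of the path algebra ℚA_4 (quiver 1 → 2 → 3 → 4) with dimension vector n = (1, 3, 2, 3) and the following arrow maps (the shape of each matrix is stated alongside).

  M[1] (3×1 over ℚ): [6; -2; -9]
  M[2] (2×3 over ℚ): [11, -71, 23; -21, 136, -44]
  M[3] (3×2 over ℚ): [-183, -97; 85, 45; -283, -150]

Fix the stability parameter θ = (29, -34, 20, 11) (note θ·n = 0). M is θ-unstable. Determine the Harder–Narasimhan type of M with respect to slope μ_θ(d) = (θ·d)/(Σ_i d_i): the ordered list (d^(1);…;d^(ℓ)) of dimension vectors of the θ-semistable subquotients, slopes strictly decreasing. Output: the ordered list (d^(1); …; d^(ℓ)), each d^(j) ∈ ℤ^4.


Interval decomposition of M: I[1,4], I[2,2], I[2,4], I[4,4].
HN type (ℓ=4): μ^(1)=31/2; μ^(2)=11; μ^(3)=-5/2; μ^(4)=-34

((0, 0, 2, 2); (0, 0, 0, 1); (1, 1, 0, 0); (0, 2, 0, 0))


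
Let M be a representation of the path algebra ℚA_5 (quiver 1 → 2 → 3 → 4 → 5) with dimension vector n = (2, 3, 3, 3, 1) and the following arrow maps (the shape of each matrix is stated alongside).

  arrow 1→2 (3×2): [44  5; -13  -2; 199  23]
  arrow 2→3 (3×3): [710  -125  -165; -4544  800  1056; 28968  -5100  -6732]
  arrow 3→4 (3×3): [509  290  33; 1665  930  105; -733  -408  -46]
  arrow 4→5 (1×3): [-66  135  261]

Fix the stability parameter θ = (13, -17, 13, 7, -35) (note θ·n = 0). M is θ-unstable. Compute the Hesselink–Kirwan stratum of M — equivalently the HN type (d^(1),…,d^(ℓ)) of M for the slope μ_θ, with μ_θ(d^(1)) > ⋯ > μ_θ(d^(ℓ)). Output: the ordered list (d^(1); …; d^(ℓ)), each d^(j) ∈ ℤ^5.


Interval decomposition of M: I[1,2], I[1,4], I[2,2], I[3,3], I[3,5], I[4,4].
HN type (ℓ=6): μ^(1)=13; μ^(2)=10; μ^(3)=7; μ^(4)=-2; μ^(5)=-5; μ^(6)=-17

((0, 0, 1, 0, 0); (0, 0, 1, 1, 0); (0, 0, 0, 1, 0); (2, 2, 0, 0, 0); (0, 0, 1, 1, 1); (0, 1, 0, 0, 0))


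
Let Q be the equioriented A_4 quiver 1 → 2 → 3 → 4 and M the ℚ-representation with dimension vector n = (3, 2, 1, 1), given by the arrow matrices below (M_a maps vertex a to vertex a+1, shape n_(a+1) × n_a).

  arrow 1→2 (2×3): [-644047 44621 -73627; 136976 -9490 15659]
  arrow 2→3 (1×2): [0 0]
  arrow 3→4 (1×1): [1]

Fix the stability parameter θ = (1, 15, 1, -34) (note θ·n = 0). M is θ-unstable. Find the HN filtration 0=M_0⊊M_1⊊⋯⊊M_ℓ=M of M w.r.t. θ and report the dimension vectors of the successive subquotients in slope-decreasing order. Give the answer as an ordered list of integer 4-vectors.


Barcode: M ≅ I[1,1], I[1,2]^2, I[3,4]. HN layers by μ_θ (3 steps, strictly decreasing):
  μ^(1)=15; μ^(2)=1; μ^(3)=-33/2

((0, 2, 0, 0); (3, 0, 0, 0); (0, 0, 1, 1))


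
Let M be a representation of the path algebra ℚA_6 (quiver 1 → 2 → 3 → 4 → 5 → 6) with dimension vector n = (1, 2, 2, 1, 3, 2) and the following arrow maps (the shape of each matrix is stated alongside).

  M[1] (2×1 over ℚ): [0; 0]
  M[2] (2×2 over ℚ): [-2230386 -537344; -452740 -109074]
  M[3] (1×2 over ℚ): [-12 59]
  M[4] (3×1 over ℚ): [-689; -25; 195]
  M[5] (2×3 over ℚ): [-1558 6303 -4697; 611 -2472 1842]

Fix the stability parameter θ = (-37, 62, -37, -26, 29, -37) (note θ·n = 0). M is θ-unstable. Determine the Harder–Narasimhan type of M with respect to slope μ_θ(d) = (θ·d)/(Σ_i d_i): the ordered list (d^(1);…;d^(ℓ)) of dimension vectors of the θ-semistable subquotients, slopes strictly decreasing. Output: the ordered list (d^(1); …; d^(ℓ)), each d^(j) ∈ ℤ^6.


Barcode: M ≅ I[1,1], I[2,3], I[2,6], I[5,5], I[5,6]. HN layers by μ_θ (5 steps, strictly decreasing):
  μ^(1)=29; μ^(2)=25/2; μ^(3)=-9/5; μ^(4)=-4; μ^(5)=-37

((0, 0, 0, 0, 1, 0); (0, 1, 1, 0, 0, 0); (0, 1, 1, 1, 1, 1); (0, 0, 0, 0, 1, 1); (1, 0, 0, 0, 0, 0))


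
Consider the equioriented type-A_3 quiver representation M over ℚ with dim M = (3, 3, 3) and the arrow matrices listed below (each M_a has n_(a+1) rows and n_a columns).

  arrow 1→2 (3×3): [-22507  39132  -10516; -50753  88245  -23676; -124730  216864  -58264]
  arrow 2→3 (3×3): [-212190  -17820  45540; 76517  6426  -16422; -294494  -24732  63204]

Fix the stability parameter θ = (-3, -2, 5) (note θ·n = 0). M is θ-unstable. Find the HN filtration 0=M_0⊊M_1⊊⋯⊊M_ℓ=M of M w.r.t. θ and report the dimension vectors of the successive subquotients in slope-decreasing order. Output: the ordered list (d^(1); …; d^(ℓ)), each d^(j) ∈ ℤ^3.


Via rank(M_{q-1}∘⋯∘M_p): M ≅ I[1,1], I[1,2], I[1,3], I[2,2], I[3,3]^2.
μ_θ-semistable layers: μ^(1)=5; μ^(2)=-2; μ^(3)=-3

((0, 0, 3); (0, 3, 0); (3, 0, 0))


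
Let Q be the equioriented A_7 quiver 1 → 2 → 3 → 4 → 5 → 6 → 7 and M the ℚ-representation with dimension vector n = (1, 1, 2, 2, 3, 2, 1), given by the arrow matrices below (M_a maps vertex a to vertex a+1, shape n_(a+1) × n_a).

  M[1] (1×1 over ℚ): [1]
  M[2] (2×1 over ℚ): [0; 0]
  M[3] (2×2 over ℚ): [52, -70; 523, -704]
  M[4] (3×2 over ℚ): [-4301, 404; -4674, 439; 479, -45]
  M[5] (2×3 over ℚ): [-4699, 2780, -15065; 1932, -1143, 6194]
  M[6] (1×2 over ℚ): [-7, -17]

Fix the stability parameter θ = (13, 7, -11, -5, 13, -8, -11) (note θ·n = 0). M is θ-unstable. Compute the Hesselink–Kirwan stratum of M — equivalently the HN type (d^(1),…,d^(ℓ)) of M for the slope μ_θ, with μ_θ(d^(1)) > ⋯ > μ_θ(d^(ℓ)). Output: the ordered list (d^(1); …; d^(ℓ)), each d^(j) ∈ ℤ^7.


Via rank(M_{q-1}∘⋯∘M_p): M ≅ I[1,2], I[3,5], I[3,6], I[5,7].
μ_θ-semistable layers: μ^(1)=13; μ^(2)=10; μ^(3)=5/2; μ^(4)=-2; μ^(5)=-5; μ^(6)=-11

((0, 0, 0, 0, 1, 0, 0); (1, 1, 0, 0, 0, 0, 0); (0, 0, 0, 0, 1, 1, 0); (0, 0, 0, 0, 1, 1, 1); (0, 0, 0, 2, 0, 0, 0); (0, 0, 2, 0, 0, 0, 0))


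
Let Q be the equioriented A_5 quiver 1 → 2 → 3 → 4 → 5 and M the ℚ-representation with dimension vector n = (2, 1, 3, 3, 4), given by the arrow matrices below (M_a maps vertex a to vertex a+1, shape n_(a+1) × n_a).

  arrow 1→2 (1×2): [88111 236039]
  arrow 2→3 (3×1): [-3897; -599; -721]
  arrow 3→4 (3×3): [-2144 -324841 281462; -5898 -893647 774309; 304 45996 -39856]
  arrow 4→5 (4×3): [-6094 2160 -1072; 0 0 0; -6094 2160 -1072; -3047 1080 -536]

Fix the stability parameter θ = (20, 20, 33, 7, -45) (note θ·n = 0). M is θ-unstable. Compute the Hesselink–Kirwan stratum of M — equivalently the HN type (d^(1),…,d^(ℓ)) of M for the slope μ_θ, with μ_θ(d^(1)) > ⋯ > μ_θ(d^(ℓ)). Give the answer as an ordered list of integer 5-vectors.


Barcode: M ≅ I[1,1], I[1,5], I[3,3], I[3,4], I[4,4], I[5,5]^3. HN layers by μ_θ (4 steps, strictly decreasing):
  μ^(1)=33; μ^(2)=20; μ^(3)=7; μ^(4)=-45

((0, 0, 1, 0, 0); (1, 0, 1, 1, 0); (1, 1, 1, 2, 1); (0, 0, 0, 0, 3))


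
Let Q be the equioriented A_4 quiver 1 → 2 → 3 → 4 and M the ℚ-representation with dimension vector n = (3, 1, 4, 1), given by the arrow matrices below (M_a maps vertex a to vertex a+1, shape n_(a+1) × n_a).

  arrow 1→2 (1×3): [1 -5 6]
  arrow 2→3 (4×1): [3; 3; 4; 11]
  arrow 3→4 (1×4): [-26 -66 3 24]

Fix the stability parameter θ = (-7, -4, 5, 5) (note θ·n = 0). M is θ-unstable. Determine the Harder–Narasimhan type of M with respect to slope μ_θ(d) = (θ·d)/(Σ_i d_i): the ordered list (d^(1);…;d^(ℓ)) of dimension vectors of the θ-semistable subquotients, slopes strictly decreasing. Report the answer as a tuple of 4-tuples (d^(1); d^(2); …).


Barcode: M ≅ I[1,1]^2, I[1,3], I[3,3]^2, I[3,4]. HN layers by μ_θ (3 steps, strictly decreasing):
  μ^(1)=5; μ^(2)=-4; μ^(3)=-7

((0, 0, 4, 1); (0, 1, 0, 0); (3, 0, 0, 0))


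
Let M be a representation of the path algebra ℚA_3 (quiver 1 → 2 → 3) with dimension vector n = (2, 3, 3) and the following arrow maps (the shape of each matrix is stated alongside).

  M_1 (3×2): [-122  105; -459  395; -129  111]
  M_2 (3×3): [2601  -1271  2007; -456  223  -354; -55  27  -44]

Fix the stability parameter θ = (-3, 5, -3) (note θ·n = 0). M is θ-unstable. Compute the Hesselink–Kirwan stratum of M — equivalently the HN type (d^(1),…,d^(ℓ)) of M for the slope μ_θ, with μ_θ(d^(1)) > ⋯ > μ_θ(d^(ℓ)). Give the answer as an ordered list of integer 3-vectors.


Interval decomposition of M: I[1,3]^2, I[2,3].
HN type (ℓ=2): μ^(1)=1; μ^(2)=-3

((0, 3, 3); (2, 0, 0))


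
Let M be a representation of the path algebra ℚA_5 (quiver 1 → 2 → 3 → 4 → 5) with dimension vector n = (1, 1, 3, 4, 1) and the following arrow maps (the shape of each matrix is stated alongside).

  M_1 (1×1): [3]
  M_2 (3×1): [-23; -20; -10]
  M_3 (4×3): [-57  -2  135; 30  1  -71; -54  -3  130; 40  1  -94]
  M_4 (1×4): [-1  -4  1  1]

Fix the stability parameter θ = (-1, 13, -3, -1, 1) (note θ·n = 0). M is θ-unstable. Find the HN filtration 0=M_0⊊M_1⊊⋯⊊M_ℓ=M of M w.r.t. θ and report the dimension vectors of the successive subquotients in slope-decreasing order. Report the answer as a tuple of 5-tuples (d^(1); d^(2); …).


Via rank(M_{q-1}∘⋯∘M_p): M ≅ I[1,5], I[3,4]^2, I[4,4].
μ_θ-semistable layers: μ^(1)=5/2; μ^(2)=-1; μ^(3)=-3

((0, 1, 1, 1, 1); (1, 0, 0, 3, 0); (0, 0, 2, 0, 0))


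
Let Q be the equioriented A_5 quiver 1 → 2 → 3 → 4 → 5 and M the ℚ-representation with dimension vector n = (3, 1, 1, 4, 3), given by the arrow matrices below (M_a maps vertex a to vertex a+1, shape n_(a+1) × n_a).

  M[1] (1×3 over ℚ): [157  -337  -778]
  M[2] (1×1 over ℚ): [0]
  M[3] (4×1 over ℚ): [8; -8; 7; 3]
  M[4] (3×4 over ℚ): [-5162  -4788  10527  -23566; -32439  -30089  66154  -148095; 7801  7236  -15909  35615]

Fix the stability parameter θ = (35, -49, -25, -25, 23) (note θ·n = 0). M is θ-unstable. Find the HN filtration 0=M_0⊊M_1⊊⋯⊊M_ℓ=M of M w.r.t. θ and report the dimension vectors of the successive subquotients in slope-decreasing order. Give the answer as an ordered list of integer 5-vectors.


Interval decomposition of M: I[1,1]^2, I[1,2], I[3,5], I[4,4], I[4,5]^2.
HN type (ℓ=4): μ^(1)=35; μ^(2)=23; μ^(3)=-7; μ^(4)=-25

((2, 0, 0, 0, 0); (0, 0, 0, 0, 3); (1, 1, 0, 0, 0); (0, 0, 1, 4, 0))


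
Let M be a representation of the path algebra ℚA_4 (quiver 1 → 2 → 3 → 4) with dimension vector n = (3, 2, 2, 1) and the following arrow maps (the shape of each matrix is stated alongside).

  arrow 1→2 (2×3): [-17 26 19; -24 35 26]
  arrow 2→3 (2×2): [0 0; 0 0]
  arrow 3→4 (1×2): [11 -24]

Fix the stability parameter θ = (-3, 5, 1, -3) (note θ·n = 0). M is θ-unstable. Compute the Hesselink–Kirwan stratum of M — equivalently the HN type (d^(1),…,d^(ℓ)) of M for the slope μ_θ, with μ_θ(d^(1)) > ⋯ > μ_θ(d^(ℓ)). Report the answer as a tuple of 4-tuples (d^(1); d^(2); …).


Barcode: M ≅ I[1,1], I[1,2]^2, I[3,3], I[3,4]. HN layers by μ_θ (4 steps, strictly decreasing):
  μ^(1)=5; μ^(2)=1; μ^(3)=-1; μ^(4)=-3

((0, 2, 0, 0); (0, 0, 1, 0); (0, 0, 1, 1); (3, 0, 0, 0))


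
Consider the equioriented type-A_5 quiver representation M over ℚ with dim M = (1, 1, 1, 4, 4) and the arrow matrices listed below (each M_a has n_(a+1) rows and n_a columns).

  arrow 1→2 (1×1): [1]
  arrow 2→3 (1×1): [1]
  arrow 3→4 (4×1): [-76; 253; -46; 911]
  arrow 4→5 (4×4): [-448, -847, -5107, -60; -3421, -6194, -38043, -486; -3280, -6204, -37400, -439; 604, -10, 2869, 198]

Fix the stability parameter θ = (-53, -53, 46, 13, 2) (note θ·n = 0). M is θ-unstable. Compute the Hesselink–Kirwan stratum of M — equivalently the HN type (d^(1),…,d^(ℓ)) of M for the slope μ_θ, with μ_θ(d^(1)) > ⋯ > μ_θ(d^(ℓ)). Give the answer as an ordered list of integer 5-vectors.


Via rank(M_{q-1}∘⋯∘M_p): M ≅ I[1,5], I[4,5]^3.
μ_θ-semistable layers: μ^(1)=61/3; μ^(2)=15/2; μ^(3)=-53

((0, 0, 1, 1, 1); (0, 0, 0, 3, 3); (1, 1, 0, 0, 0))


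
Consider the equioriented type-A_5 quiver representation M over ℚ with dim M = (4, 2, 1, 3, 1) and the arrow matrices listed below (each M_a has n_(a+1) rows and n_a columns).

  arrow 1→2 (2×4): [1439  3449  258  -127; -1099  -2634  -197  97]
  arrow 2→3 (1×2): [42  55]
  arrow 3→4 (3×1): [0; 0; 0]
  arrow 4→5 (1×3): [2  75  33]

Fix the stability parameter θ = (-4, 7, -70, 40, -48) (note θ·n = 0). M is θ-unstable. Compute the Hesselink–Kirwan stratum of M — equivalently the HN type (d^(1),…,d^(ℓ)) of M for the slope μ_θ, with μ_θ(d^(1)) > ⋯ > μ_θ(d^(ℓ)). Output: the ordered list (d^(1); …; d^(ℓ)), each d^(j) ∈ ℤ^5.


Barcode: M ≅ I[1,1]^2, I[1,2], I[1,3], I[4,4]^2, I[4,5]. HN layers by μ_θ (4 steps, strictly decreasing):
  μ^(1)=40; μ^(2)=7; μ^(3)=-4; μ^(4)=-67/3

((0, 0, 0, 2, 0); (0, 1, 0, 0, 0); (3, 0, 0, 1, 1); (1, 1, 1, 0, 0))


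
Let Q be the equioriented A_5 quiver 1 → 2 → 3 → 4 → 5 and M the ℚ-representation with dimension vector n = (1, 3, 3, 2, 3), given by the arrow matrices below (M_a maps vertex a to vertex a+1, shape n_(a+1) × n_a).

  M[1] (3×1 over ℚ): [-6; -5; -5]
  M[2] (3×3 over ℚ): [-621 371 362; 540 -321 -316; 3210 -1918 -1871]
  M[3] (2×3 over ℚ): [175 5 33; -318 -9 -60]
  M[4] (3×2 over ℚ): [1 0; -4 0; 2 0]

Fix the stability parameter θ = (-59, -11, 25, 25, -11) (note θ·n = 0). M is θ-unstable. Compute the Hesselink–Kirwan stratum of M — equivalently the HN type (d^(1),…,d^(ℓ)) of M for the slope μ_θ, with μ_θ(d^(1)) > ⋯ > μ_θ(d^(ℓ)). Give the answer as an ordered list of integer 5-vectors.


Barcode: M ≅ I[1,5], I[2,3], I[2,4], I[5,5]^2. HN layers by μ_θ (4 steps, strictly decreasing):
  μ^(1)=25; μ^(2)=13; μ^(3)=-11; μ^(4)=-59

((0, 0, 2, 1, 0); (0, 0, 1, 1, 1); (0, 3, 0, 0, 2); (1, 0, 0, 0, 0))


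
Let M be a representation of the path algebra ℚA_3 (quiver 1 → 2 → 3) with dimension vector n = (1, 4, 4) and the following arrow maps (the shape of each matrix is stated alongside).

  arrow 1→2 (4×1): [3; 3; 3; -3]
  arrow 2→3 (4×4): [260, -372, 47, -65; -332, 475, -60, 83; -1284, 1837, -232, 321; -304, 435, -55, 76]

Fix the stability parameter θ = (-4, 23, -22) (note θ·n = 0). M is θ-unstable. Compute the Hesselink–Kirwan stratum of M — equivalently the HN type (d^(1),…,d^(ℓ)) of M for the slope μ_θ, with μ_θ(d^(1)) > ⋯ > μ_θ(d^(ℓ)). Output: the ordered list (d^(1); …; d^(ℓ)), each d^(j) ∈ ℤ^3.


Via rank(M_{q-1}∘⋯∘M_p): M ≅ I[1,2], I[2,2], I[2,3]^2, I[3,3]^2.
μ_θ-semistable layers: μ^(1)=23; μ^(2)=1/2; μ^(3)=-4; μ^(4)=-22

((0, 2, 0); (0, 2, 2); (1, 0, 0); (0, 0, 2))


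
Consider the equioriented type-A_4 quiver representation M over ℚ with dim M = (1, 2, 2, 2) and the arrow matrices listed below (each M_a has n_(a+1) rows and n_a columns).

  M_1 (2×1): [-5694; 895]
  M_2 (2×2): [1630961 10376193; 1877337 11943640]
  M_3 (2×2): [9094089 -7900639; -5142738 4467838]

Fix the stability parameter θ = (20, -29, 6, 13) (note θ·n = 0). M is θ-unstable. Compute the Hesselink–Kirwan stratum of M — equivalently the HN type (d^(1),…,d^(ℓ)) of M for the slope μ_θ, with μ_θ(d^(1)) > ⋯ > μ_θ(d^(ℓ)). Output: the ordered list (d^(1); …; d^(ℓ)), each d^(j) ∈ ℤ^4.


Via rank(M_{q-1}∘⋯∘M_p): M ≅ I[1,4], I[2,3], I[4,4].
μ_θ-semistable layers: μ^(1)=13; μ^(2)=6; μ^(3)=-9/2; μ^(4)=-29

((0, 0, 0, 2); (0, 0, 2, 0); (1, 1, 0, 0); (0, 1, 0, 0))


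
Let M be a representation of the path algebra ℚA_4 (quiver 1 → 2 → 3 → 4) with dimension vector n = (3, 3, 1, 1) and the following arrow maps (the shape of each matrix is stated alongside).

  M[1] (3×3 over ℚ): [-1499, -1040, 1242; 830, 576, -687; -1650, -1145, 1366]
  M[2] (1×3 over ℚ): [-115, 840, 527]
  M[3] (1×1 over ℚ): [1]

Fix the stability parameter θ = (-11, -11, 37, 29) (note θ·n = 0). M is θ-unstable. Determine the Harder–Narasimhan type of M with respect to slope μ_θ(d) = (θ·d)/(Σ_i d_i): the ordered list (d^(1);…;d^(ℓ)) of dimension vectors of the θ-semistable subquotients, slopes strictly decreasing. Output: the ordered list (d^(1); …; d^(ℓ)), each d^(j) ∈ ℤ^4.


Barcode: M ≅ I[1,2]^2, I[1,4]. HN layers by μ_θ (2 steps, strictly decreasing):
  μ^(1)=33; μ^(2)=-11

((0, 0, 1, 1); (3, 3, 0, 0))


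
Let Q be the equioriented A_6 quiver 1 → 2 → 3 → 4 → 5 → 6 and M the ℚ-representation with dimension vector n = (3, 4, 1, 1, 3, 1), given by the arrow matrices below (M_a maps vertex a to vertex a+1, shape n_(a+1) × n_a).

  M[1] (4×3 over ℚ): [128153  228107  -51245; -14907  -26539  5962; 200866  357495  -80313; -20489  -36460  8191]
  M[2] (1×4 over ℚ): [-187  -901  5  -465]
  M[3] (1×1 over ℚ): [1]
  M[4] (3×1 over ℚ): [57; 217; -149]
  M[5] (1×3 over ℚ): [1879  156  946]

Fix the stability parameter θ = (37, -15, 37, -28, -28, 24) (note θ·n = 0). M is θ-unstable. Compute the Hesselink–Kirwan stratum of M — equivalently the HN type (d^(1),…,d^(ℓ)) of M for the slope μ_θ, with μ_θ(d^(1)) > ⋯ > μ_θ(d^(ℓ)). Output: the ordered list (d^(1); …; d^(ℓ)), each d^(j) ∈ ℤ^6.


Interval decomposition of M: I[1,2]^2, I[1,6], I[2,2], I[5,5]^2.
HN type (ℓ=5): μ^(1)=24; μ^(2)=11; μ^(3)=3/5; μ^(4)=-15; μ^(5)=-28

((0, 0, 0, 0, 0, 1); (2, 2, 0, 0, 0, 0); (1, 1, 1, 1, 1, 0); (0, 1, 0, 0, 0, 0); (0, 0, 0, 0, 2, 0))


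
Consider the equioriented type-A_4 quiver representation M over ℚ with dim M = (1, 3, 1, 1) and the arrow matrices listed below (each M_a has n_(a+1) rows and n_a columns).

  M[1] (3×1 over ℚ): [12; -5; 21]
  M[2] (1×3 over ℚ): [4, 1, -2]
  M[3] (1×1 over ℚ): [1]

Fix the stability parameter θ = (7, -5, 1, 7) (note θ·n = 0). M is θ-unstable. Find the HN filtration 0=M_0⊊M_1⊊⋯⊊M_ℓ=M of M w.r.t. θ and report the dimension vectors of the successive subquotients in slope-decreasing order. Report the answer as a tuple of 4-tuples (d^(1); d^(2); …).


Interval decomposition of M: I[1,4], I[2,2]^2.
HN type (ℓ=3): μ^(1)=7; μ^(2)=1; μ^(3)=-5

((0, 0, 0, 1); (1, 1, 1, 0); (0, 2, 0, 0))


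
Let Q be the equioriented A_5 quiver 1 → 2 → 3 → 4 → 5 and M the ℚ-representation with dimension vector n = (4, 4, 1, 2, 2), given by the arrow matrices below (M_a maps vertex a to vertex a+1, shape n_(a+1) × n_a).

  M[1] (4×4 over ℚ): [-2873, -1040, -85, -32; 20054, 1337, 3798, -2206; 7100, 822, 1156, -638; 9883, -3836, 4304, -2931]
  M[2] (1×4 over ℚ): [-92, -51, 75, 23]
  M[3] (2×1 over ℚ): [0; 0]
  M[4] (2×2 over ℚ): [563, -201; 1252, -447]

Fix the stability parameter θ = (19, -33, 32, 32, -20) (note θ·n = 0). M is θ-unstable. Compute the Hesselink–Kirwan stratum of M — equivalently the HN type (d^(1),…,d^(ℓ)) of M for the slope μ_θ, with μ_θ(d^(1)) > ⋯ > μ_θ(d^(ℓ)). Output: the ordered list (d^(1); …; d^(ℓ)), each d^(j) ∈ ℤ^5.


Interval decomposition of M: I[1,2]^3, I[1,3], I[4,5]^2.
HN type (ℓ=3): μ^(1)=32; μ^(2)=6; μ^(3)=-7

((0, 0, 1, 0, 0); (0, 0, 0, 2, 2); (4, 4, 0, 0, 0))


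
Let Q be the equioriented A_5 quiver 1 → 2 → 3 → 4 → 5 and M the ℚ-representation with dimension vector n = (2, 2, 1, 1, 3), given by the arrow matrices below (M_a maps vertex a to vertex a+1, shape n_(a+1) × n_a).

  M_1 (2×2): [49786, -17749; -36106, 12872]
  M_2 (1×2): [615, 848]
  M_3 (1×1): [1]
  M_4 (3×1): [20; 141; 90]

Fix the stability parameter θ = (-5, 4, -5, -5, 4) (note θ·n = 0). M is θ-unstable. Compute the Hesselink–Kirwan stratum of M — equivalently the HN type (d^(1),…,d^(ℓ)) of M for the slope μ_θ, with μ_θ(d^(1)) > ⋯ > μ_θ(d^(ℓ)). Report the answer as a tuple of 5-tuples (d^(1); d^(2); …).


Interval decomposition of M: I[1,2], I[1,5], I[5,5]^2.
HN type (ℓ=3): μ^(1)=4; μ^(2)=-2; μ^(3)=-5

((0, 1, 0, 0, 3); (0, 1, 1, 1, 0); (2, 0, 0, 0, 0))


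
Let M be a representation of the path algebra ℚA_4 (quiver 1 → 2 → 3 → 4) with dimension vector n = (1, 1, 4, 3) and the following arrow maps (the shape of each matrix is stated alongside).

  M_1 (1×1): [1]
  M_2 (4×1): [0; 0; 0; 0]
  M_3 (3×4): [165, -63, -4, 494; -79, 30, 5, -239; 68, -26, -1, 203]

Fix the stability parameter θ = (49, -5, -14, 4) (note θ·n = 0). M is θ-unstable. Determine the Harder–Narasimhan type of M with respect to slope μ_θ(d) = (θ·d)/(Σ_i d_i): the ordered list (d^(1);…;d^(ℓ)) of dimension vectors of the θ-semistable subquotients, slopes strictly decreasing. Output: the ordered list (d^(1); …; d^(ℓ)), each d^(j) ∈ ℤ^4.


Barcode: M ≅ I[1,2], I[3,3], I[3,4]^3. HN layers by μ_θ (3 steps, strictly decreasing):
  μ^(1)=22; μ^(2)=4; μ^(3)=-14

((1, 1, 0, 0); (0, 0, 0, 3); (0, 0, 4, 0))


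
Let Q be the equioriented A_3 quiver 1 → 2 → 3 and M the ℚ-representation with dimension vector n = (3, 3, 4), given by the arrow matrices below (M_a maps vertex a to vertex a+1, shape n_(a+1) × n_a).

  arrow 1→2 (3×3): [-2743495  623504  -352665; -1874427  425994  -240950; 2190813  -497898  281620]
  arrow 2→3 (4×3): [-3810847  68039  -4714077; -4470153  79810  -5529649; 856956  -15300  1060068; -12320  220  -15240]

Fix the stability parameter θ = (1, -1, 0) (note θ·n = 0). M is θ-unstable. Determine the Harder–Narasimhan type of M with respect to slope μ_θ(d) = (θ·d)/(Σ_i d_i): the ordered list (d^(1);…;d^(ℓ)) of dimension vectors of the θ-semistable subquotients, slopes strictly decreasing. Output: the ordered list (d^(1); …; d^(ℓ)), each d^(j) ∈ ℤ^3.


Interval decomposition of M: I[1,1], I[1,3]^2, I[2,2], I[3,3]^2.
HN type (ℓ=3): μ^(1)=1; μ^(2)=0; μ^(3)=-1

((1, 0, 0); (2, 2, 4); (0, 1, 0))


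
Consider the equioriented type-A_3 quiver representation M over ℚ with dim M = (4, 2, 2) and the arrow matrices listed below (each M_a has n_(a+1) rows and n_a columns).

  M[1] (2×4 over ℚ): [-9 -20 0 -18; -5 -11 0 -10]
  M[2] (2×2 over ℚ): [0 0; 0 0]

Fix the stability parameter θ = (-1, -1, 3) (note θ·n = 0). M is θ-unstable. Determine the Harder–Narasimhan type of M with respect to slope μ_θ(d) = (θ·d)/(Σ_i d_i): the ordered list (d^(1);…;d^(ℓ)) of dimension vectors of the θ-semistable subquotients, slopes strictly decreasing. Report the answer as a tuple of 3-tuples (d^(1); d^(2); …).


Barcode: M ≅ I[1,1]^2, I[1,2]^2, I[3,3]^2. HN layers by μ_θ (2 steps, strictly decreasing):
  μ^(1)=3; μ^(2)=-1

((0, 0, 2); (4, 2, 0))


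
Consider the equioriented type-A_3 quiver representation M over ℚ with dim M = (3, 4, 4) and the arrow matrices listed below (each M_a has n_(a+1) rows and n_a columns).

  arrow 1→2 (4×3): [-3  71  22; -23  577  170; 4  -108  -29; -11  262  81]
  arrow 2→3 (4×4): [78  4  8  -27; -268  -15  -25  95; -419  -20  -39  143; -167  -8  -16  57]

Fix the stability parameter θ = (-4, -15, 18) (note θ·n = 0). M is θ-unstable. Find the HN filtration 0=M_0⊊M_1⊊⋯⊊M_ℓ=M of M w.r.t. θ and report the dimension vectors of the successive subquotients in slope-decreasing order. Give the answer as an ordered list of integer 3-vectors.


Barcode: M ≅ I[1,3]^3, I[2,3]. HN layers by μ_θ (3 steps, strictly decreasing):
  μ^(1)=18; μ^(2)=-19/2; μ^(3)=-15

((0, 0, 4); (3, 3, 0); (0, 1, 0))


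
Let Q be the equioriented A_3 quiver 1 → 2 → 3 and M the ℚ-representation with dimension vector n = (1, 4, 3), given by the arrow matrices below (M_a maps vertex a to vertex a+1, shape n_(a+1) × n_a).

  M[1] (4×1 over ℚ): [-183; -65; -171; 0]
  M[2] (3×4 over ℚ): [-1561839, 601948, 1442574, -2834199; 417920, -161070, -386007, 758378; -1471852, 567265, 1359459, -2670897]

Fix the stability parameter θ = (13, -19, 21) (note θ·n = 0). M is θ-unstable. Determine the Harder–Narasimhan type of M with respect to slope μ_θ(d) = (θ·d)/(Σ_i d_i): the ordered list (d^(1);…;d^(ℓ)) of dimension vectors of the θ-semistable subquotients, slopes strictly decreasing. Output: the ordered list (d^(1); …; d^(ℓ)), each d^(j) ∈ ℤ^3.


Via rank(M_{q-1}∘⋯∘M_p): M ≅ I[1,3], I[2,2], I[2,3]^2.
μ_θ-semistable layers: μ^(1)=21; μ^(2)=-3; μ^(3)=-19

((0, 0, 3); (1, 1, 0); (0, 3, 0))


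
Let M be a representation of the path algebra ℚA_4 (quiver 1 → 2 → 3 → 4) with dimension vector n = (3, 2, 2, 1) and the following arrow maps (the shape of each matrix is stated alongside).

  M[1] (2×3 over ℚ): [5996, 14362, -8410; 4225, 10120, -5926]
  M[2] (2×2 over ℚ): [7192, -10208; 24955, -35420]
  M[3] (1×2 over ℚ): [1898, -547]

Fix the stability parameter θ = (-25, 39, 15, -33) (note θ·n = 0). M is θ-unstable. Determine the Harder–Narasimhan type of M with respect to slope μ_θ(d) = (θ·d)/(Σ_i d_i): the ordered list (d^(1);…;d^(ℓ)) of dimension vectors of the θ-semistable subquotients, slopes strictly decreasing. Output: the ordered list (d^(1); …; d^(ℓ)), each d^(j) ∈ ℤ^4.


Via rank(M_{q-1}∘⋯∘M_p): M ≅ I[1,1], I[1,2], I[1,4], I[3,3].
μ_θ-semistable layers: μ^(1)=39; μ^(2)=15; μ^(3)=7; μ^(4)=-25

((0, 1, 0, 0); (0, 0, 1, 0); (0, 1, 1, 1); (3, 0, 0, 0))


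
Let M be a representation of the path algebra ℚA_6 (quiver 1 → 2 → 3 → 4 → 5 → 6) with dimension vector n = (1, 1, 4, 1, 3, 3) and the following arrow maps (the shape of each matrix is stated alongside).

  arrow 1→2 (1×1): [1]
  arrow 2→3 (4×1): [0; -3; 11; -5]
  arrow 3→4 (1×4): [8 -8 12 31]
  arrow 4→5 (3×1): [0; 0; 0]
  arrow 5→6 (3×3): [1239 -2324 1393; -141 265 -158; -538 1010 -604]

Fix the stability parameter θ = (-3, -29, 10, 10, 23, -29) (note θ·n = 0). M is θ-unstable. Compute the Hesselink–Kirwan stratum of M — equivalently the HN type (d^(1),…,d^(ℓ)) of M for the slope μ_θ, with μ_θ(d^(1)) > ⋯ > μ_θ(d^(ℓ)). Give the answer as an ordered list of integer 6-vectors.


Interval decomposition of M: I[1,4], I[3,3]^3, I[5,5], I[5,6]^2, I[6,6].
HN type (ℓ=5): μ^(1)=23; μ^(2)=10; μ^(3)=-3; μ^(4)=-16; μ^(5)=-29

((0, 0, 0, 0, 1, 0); (0, 0, 4, 1, 0, 0); (0, 0, 0, 0, 2, 2); (1, 1, 0, 0, 0, 0); (0, 0, 0, 0, 0, 1))


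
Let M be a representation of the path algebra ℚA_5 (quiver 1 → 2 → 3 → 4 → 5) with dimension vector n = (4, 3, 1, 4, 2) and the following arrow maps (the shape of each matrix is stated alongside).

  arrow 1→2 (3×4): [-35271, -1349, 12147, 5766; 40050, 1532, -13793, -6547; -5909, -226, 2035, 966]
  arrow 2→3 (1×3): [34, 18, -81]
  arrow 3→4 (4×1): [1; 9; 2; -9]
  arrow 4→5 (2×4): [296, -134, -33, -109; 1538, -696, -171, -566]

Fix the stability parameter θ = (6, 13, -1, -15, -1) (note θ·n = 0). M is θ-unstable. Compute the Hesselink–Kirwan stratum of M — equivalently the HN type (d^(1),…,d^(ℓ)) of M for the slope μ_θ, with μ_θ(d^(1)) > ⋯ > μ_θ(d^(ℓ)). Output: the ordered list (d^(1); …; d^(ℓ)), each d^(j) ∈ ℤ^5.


Barcode: M ≅ I[1,1], I[1,2]^2, I[1,5], I[4,4]^2, I[4,5]. HN layers by μ_θ (5 steps, strictly decreasing):
  μ^(1)=13; μ^(2)=6; μ^(3)=2/5; μ^(4)=-1; μ^(5)=-15

((0, 2, 0, 0, 0); (3, 0, 0, 0, 0); (1, 1, 1, 1, 1); (0, 0, 0, 0, 1); (0, 0, 0, 3, 0))


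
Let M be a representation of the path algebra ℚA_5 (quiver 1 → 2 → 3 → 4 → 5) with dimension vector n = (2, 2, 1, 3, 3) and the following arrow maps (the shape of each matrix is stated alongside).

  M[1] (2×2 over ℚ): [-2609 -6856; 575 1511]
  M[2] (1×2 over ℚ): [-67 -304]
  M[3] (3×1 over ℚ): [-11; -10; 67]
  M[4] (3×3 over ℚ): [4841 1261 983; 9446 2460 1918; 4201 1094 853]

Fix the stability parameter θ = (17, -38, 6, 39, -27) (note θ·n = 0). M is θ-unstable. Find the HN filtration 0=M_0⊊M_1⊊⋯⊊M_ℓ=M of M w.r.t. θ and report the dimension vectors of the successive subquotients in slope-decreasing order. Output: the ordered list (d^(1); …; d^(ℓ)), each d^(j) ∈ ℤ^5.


Barcode: M ≅ I[1,2], I[1,4], I[4,5]^2, I[5,5]. HN layers by μ_θ (4 steps, strictly decreasing):
  μ^(1)=39; μ^(2)=6; μ^(3)=-21/2; μ^(4)=-27

((0, 0, 0, 1, 0); (0, 0, 1, 2, 2); (2, 2, 0, 0, 0); (0, 0, 0, 0, 1))


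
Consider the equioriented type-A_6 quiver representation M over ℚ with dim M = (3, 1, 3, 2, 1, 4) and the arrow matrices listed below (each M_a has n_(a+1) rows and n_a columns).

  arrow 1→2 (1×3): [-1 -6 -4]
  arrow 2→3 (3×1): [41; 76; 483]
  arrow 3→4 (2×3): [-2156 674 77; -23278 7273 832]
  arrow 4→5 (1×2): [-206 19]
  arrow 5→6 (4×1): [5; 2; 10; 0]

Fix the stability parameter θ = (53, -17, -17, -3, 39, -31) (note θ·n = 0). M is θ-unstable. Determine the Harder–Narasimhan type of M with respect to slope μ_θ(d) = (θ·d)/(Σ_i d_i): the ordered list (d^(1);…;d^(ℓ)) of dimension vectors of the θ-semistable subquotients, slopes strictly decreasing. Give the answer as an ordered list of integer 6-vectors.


Barcode: M ≅ I[1,1]^2, I[1,4], I[3,3], I[3,6], I[6,6]^3. HN layers by μ_θ (5 steps, strictly decreasing):
  μ^(1)=53; μ^(2)=4; μ^(3)=-3; μ^(4)=-17; μ^(5)=-31

((2, 0, 0, 0, 0, 0); (1, 1, 1, 1, 1, 1); (0, 0, 0, 1, 0, 0); (0, 0, 2, 0, 0, 0); (0, 0, 0, 0, 0, 3))


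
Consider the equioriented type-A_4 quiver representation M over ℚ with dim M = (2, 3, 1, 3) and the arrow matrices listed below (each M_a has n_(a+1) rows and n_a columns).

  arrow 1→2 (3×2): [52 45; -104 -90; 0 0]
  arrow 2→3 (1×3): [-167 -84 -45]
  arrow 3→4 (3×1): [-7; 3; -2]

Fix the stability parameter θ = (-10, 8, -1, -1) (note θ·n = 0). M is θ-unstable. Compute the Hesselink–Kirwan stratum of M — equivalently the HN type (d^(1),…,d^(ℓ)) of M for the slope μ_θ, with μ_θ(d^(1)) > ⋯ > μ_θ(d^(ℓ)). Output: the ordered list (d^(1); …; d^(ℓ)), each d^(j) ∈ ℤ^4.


Barcode: M ≅ I[1,1], I[1,4], I[2,2]^2, I[4,4]^2. HN layers by μ_θ (4 steps, strictly decreasing):
  μ^(1)=8; μ^(2)=2; μ^(3)=-1; μ^(4)=-10

((0, 2, 0, 0); (0, 1, 1, 1); (0, 0, 0, 2); (2, 0, 0, 0))


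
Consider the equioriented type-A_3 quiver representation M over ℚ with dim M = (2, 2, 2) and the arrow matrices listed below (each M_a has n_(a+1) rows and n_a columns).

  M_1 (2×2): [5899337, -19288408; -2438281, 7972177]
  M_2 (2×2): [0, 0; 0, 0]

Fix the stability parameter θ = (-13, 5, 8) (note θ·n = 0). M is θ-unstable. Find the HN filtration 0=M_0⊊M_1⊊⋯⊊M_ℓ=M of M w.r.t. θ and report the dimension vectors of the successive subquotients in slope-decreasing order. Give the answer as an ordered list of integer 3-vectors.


Via rank(M_{q-1}∘⋯∘M_p): M ≅ I[1,2]^2, I[3,3]^2.
μ_θ-semistable layers: μ^(1)=8; μ^(2)=5; μ^(3)=-13

((0, 0, 2); (0, 2, 0); (2, 0, 0))


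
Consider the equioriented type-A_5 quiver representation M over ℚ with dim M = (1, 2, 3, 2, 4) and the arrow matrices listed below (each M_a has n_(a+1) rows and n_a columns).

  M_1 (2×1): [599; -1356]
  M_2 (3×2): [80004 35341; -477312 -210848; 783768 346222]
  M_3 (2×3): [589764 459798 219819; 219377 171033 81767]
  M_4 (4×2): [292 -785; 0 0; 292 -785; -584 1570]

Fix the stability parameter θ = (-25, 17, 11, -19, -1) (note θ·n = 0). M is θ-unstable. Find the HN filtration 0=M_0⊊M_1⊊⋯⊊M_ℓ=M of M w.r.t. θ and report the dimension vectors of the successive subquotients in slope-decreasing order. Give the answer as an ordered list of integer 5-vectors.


Barcode: M ≅ I[1,2], I[2,5], I[3,3], I[3,4], I[5,5]^3. HN layers by μ_θ (6 steps, strictly decreasing):
  μ^(1)=17; μ^(2)=11; μ^(3)=2; μ^(4)=-1; μ^(5)=-4; μ^(6)=-25

((0, 1, 0, 0, 0); (0, 0, 1, 0, 0); (0, 1, 1, 1, 1); (0, 0, 0, 0, 3); (0, 0, 1, 1, 0); (1, 0, 0, 0, 0))


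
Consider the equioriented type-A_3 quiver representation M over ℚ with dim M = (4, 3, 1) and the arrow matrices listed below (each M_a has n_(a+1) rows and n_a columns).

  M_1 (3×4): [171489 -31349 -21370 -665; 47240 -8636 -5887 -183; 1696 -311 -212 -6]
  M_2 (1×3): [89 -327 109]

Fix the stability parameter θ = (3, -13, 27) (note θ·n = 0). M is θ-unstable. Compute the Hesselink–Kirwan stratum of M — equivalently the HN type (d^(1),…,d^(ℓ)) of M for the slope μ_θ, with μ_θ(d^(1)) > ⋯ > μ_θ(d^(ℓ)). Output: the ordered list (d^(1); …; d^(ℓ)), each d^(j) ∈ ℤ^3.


Via rank(M_{q-1}∘⋯∘M_p): M ≅ I[1,1], I[1,2]^2, I[1,3].
μ_θ-semistable layers: μ^(1)=27; μ^(2)=3; μ^(3)=-5

((0, 0, 1); (1, 0, 0); (3, 3, 0))


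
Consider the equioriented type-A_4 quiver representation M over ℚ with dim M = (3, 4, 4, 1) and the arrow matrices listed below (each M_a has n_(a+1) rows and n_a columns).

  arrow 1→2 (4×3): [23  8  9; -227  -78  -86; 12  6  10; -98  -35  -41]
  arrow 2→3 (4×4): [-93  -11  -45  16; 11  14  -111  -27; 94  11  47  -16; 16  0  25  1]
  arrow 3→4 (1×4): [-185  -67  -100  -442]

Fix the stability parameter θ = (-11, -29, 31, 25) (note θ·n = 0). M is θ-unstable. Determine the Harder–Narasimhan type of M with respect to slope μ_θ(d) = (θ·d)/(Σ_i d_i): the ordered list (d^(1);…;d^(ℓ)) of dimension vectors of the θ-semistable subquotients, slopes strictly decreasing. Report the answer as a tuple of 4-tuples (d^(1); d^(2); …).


Via rank(M_{q-1}∘⋯∘M_p): M ≅ I[1,3]^2, I[1,4], I[2,2], I[3,3].
μ_θ-semistable layers: μ^(1)=31; μ^(2)=28; μ^(3)=-20; μ^(4)=-29

((0, 0, 3, 0); (0, 0, 1, 1); (3, 3, 0, 0); (0, 1, 0, 0))


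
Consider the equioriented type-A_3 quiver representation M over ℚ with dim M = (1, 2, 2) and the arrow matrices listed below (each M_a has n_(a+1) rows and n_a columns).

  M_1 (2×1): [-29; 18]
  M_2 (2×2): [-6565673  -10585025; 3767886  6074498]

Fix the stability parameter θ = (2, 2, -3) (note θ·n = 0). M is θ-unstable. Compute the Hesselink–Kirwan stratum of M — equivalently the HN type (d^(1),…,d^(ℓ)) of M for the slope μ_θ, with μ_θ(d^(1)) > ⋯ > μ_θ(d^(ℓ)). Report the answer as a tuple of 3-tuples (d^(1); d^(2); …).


Interval decomposition of M: I[1,3], I[2,3].
HN type (ℓ=2): μ^(1)=1/3; μ^(2)=-1/2

((1, 1, 1); (0, 1, 1))


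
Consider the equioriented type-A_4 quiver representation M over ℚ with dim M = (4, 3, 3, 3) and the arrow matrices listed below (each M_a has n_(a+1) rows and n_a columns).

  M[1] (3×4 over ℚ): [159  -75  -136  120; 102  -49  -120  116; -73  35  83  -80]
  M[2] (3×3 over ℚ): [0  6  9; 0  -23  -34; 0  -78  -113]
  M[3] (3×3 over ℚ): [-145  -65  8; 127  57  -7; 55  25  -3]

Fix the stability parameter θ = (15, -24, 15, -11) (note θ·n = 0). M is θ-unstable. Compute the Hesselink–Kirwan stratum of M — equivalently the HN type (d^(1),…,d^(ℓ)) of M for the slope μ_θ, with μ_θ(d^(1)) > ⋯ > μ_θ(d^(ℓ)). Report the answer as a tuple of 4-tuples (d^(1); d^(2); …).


Interval decomposition of M: I[1,1], I[1,2], I[1,4]^2, I[3,3], I[4,4].
HN type (ℓ=4): μ^(1)=15; μ^(2)=2; μ^(3)=-9/2; μ^(4)=-11

((1, 0, 1, 0); (0, 0, 2, 2); (3, 3, 0, 0); (0, 0, 0, 1))


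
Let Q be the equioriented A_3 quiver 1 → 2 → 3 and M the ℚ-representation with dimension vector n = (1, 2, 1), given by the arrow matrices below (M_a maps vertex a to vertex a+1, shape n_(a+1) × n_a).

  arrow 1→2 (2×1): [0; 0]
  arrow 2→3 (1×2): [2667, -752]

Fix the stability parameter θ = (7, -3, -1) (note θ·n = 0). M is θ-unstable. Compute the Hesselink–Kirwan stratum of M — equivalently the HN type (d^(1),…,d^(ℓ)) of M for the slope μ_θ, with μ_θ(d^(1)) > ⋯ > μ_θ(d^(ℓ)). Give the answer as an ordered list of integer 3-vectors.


Interval decomposition of M: I[1,1], I[2,2], I[2,3].
HN type (ℓ=3): μ^(1)=7; μ^(2)=-1; μ^(3)=-3

((1, 0, 0); (0, 0, 1); (0, 2, 0))


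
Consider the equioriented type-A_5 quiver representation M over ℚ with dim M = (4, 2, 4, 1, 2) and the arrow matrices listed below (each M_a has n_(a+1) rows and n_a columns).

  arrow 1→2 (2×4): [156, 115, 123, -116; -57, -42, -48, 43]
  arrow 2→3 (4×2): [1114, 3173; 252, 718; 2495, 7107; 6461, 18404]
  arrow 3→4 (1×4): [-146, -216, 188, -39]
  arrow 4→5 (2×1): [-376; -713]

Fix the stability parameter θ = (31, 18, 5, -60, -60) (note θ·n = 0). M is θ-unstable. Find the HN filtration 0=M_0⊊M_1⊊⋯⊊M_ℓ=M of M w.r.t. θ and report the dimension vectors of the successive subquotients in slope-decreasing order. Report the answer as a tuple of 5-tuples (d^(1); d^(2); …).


Interval decomposition of M: I[1,1]^2, I[1,3], I[1,5], I[3,3]^2, I[5,5].
HN type (ℓ=5): μ^(1)=31; μ^(2)=18; μ^(3)=5; μ^(4)=-66/5; μ^(5)=-60

((2, 0, 0, 0, 0); (1, 1, 1, 0, 0); (0, 0, 2, 0, 0); (1, 1, 1, 1, 1); (0, 0, 0, 0, 1))


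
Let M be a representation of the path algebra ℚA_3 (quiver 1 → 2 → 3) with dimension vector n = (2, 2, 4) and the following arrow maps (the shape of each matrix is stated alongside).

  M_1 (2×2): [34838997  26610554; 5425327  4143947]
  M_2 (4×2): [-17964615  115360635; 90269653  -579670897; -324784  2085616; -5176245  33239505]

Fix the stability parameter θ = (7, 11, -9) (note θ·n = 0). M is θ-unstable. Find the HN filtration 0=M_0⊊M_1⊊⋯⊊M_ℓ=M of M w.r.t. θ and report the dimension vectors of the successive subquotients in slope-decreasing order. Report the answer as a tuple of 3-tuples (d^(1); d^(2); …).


Via rank(M_{q-1}∘⋯∘M_p): M ≅ I[1,2], I[1,3], I[3,3]^3.
μ_θ-semistable layers: μ^(1)=11; μ^(2)=7; μ^(3)=3; μ^(4)=-9

((0, 1, 0); (1, 0, 0); (1, 1, 1); (0, 0, 3))
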